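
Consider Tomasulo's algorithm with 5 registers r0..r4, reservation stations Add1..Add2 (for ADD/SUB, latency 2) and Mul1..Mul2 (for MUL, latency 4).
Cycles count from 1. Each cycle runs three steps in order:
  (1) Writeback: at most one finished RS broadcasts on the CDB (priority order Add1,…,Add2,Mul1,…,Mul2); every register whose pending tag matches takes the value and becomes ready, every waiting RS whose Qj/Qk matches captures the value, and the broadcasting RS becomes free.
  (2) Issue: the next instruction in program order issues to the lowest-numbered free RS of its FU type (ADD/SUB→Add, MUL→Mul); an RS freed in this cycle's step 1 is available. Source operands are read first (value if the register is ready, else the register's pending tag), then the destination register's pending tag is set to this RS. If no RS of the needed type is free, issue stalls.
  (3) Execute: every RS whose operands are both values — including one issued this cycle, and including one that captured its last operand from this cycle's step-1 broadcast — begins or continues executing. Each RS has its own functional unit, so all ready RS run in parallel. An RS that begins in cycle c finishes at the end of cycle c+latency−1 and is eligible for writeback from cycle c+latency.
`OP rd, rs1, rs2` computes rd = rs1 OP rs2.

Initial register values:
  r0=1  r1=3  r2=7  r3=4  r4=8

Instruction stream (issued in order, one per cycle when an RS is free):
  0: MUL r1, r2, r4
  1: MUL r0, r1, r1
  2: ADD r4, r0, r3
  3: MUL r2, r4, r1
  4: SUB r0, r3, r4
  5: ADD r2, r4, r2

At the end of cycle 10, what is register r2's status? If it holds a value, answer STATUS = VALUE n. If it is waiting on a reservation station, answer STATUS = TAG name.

c1: issue MUL r1<-Mul1 | r0:1,r1:Mul1,r2:7,r3:4,r4:8
c2: issue MUL r0<-Mul2 | r0:Mul2,r1:Mul1,r2:7,r3:4,r4:8
c3: issue ADD r4<-Add1 | r0:Mul2,r1:Mul1,r2:7,r3:4,r4:Add1
c4: stall | r0:Mul2,r1:Mul1,r2:7,r3:4,r4:Add1
c5: CDB Mul1=56; issue MUL r2<-Mul1 | r0:Mul2,r1:56,r2:Mul1,r3:4,r4:Add1
c6: issue SUB r0<-Add2 | r0:Add2,r1:56,r2:Mul1,r3:4,r4:Add1
c7: stall | r0:Add2,r1:56,r2:Mul1,r3:4,r4:Add1
c8: stall | r0:Add2,r1:56,r2:Mul1,r3:4,r4:Add1
c9: CDB Mul2=3136; stall | r0:Add2,r1:56,r2:Mul1,r3:4,r4:Add1
c10: stall | r0:Add2,r1:56,r2:Mul1,r3:4,r4:Add1

STATUS = TAG Mul1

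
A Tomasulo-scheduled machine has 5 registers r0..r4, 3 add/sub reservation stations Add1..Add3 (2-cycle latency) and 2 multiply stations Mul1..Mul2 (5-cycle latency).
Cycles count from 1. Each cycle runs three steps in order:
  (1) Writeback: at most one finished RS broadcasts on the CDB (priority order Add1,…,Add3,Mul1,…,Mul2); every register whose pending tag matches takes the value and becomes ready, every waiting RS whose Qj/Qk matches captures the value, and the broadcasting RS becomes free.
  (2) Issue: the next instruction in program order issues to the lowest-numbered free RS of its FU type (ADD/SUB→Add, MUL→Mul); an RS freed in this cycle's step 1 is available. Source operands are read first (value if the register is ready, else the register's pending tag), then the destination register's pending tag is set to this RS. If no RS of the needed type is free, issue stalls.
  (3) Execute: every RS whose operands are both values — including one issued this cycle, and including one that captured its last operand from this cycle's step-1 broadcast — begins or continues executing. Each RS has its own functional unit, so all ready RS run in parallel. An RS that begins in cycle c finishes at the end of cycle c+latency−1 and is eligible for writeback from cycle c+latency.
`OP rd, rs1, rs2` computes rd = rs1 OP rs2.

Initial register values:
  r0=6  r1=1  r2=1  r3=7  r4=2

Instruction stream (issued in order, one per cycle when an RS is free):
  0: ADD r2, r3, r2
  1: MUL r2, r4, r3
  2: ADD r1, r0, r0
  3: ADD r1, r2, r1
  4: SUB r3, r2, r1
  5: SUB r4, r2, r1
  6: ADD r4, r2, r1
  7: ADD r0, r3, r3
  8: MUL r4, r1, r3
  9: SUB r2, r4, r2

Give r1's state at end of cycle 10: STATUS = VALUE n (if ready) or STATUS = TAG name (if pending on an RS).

c1: issue ADD r2<-Add1 | r0:6,r1:1,r2:Add1,r3:7,r4:2
c2: issue MUL r2<-Mul1 | r0:6,r1:1,r2:Mul1,r3:7,r4:2
c3: CDB Add1=8; issue ADD r1<-Add1 | r0:6,r1:Add1,r2:Mul1,r3:7,r4:2
c4: issue ADD r1<-Add2 | r0:6,r1:Add2,r2:Mul1,r3:7,r4:2
c5: CDB Add1=12; issue SUB r3<-Add1 | r0:6,r1:Add2,r2:Mul1,r3:Add1,r4:2
c6: issue SUB r4<-Add3 | r0:6,r1:Add2,r2:Mul1,r3:Add1,r4:Add3
c7: CDB Mul1=14; stall | r0:6,r1:Add2,r2:14,r3:Add1,r4:Add3
c8: stall | r0:6,r1:Add2,r2:14,r3:Add1,r4:Add3
c9: CDB Add2=26; issue ADD r4<-Add2 | r0:6,r1:26,r2:14,r3:Add1,r4:Add2
c10: stall | r0:6,r1:26,r2:14,r3:Add1,r4:Add2

STATUS = VALUE 26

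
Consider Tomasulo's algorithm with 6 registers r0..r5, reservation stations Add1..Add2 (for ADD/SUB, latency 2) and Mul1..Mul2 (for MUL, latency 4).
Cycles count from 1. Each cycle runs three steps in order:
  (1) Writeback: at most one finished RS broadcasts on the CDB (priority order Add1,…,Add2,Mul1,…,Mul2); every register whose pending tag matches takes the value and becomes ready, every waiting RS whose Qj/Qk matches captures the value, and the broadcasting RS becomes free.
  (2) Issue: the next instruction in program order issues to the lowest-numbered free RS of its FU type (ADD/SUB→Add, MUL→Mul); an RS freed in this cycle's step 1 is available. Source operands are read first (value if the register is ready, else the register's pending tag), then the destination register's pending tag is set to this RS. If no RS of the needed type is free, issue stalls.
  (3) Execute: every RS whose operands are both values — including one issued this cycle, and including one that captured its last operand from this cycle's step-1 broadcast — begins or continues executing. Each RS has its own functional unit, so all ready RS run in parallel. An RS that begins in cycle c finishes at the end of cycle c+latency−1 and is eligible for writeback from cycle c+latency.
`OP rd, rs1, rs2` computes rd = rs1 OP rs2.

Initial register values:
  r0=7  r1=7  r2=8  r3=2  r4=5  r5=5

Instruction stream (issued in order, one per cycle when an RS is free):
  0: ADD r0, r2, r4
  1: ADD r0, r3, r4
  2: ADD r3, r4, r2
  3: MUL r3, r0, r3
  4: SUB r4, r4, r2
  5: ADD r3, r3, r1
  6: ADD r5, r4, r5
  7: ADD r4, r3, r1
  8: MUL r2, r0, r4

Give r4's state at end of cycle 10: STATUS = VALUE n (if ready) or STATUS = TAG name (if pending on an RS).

  c1: issue ADD r0<-Add1  regs: r0:Add1,r1:7,r2:8,r3:2,r4:5,r5:5
  c2: issue ADD r0<-Add2  regs: r0:Add2,r1:7,r2:8,r3:2,r4:5,r5:5
  c3: CDB Add1=13; issue ADD r3<-Add1  regs: r0:Add2,r1:7,r2:8,r3:Add1,r4:5,r5:5
  c4: CDB Add2=7; issue MUL r3<-Mul1  regs: r0:7,r1:7,r2:8,r3:Mul1,r4:5,r5:5
  c5: CDB Add1=13; issue SUB r4<-Add1  regs: r0:7,r1:7,r2:8,r3:Mul1,r4:Add1,r5:5
  c6: issue ADD r3<-Add2  regs: r0:7,r1:7,r2:8,r3:Add2,r4:Add1,r5:5
  c7: CDB Add1=-3; issue ADD r5<-Add1  regs: r0:7,r1:7,r2:8,r3:Add2,r4:-3,r5:Add1
  c8: stall  regs: r0:7,r1:7,r2:8,r3:Add2,r4:-3,r5:Add1
  c9: CDB Add1=2; issue ADD r4<-Add1  regs: r0:7,r1:7,r2:8,r3:Add2,r4:Add1,r5:2
  c10: CDB Mul1=91; issue MUL r2<-Mul1  regs: r0:7,r1:7,r2:Mul1,r3:Add2,r4:Add1,r5:2

STATUS = TAG Add1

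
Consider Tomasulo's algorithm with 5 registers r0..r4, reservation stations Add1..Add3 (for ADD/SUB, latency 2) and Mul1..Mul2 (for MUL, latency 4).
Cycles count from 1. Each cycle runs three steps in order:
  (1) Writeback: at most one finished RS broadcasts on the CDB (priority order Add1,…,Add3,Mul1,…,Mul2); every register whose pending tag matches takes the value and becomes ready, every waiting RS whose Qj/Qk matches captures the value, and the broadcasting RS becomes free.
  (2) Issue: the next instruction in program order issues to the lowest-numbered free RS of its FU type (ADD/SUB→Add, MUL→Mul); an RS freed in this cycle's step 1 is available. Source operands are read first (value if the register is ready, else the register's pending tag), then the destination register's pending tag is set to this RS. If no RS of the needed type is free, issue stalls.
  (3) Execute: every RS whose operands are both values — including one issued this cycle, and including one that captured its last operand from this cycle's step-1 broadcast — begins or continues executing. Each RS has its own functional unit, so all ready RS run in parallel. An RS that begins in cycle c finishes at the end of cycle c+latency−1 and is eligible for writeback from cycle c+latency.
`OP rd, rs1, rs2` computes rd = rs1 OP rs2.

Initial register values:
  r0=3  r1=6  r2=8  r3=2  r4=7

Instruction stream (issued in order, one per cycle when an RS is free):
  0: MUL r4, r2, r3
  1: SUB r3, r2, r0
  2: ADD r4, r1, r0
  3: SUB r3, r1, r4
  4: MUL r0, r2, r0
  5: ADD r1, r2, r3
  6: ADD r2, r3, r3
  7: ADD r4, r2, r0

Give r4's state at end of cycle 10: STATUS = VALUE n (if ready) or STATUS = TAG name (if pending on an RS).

c1: issue MUL r4<-Mul1 | r0:3,r1:6,r2:8,r3:2,r4:Mul1
c2: issue SUB r3<-Add1 | r0:3,r1:6,r2:8,r3:Add1,r4:Mul1
c3: issue ADD r4<-Add2 | r0:3,r1:6,r2:8,r3:Add1,r4:Add2
c4: CDB Add1=5; issue SUB r3<-Add1 | r0:3,r1:6,r2:8,r3:Add1,r4:Add2
c5: CDB Add2=9; issue MUL r0<-Mul2 | r0:Mul2,r1:6,r2:8,r3:Add1,r4:9
c6: CDB Mul1=16; issue ADD r1<-Add2 | r0:Mul2,r1:Add2,r2:8,r3:Add1,r4:9
c7: CDB Add1=-3; issue ADD r2<-Add1 | r0:Mul2,r1:Add2,r2:Add1,r3:-3,r4:9
c8: issue ADD r4<-Add3 | r0:Mul2,r1:Add2,r2:Add1,r3:-3,r4:Add3
c9: CDB Add1=-6 | r0:Mul2,r1:Add2,r2:-6,r3:-3,r4:Add3
c10: CDB Add2=5 | r0:Mul2,r1:5,r2:-6,r3:-3,r4:Add3

STATUS = TAG Add3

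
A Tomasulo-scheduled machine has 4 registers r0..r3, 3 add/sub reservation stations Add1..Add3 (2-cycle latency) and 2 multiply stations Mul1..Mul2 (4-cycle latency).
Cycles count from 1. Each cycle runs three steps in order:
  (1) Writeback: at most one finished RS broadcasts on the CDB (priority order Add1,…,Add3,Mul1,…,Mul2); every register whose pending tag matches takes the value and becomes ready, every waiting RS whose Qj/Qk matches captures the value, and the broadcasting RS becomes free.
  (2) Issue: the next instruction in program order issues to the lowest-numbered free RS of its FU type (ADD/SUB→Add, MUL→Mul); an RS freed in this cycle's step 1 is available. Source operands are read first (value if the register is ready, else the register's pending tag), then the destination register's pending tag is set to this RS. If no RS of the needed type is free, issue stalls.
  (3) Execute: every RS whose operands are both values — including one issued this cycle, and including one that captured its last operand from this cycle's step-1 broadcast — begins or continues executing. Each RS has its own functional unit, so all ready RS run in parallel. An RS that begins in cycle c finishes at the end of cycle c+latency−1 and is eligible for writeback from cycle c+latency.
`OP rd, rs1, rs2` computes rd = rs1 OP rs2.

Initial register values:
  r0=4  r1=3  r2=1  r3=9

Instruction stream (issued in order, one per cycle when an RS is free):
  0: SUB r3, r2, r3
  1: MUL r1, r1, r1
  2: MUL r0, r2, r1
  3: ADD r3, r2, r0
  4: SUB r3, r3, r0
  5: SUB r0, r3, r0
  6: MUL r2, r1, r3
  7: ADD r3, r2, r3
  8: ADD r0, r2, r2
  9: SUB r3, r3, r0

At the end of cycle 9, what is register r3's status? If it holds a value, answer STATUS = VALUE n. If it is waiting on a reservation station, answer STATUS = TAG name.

cycle 1: issue SUB r3<-Add1 // r0:4,r1:3,r2:1,r3:Add1
cycle 2: issue MUL r1<-Mul1 // r0:4,r1:Mul1,r2:1,r3:Add1
cycle 3: CDB Add1=-8; issue MUL r0<-Mul2 // r0:Mul2,r1:Mul1,r2:1,r3:-8
cycle 4: issue ADD r3<-Add1 // r0:Mul2,r1:Mul1,r2:1,r3:Add1
cycle 5: issue SUB r3<-Add2 // r0:Mul2,r1:Mul1,r2:1,r3:Add2
cycle 6: CDB Mul1=9; issue SUB r0<-Add3 // r0:Add3,r1:9,r2:1,r3:Add2
cycle 7: issue MUL r2<-Mul1 // r0:Add3,r1:9,r2:Mul1,r3:Add2
cycle 8: stall // r0:Add3,r1:9,r2:Mul1,r3:Add2
cycle 9: stall // r0:Add3,r1:9,r2:Mul1,r3:Add2

STATUS = TAG Add2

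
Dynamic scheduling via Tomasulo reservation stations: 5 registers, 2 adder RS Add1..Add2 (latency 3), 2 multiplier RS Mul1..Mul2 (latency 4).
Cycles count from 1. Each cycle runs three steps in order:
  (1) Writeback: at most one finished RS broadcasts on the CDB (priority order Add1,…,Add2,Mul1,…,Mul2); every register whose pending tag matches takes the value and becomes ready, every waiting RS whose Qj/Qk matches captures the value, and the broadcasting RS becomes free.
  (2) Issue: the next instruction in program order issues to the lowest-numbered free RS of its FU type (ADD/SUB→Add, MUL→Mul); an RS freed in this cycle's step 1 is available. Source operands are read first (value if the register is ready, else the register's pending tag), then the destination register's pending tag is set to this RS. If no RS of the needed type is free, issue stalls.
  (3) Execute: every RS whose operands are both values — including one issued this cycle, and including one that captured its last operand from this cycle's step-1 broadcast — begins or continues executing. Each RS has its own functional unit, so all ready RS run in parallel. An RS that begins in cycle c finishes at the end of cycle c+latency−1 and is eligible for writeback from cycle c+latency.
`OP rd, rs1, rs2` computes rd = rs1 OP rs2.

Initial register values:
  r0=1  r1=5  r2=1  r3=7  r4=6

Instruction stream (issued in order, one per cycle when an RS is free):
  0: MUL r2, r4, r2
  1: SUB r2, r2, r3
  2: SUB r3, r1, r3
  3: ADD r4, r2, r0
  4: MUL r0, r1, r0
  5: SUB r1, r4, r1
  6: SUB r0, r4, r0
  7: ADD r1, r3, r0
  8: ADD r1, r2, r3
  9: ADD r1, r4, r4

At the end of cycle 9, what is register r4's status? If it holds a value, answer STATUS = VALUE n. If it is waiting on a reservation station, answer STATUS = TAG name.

STATUS = TAG Add2

c1: issue MUL r2<-Mul1 | r0:1,r1:5,r2:Mul1,r3:7,r4:6
c2: issue SUB r2<-Add1 | r0:1,r1:5,r2:Add1,r3:7,r4:6
c3: issue SUB r3<-Add2 | r0:1,r1:5,r2:Add1,r3:Add2,r4:6
c4: stall | r0:1,r1:5,r2:Add1,r3:Add2,r4:6
c5: CDB Mul1=6; stall | r0:1,r1:5,r2:Add1,r3:Add2,r4:6
c6: CDB Add2=-2; issue ADD r4<-Add2 | r0:1,r1:5,r2:Add1,r3:-2,r4:Add2
c7: issue MUL r0<-Mul1 | r0:Mul1,r1:5,r2:Add1,r3:-2,r4:Add2
c8: CDB Add1=-1; issue SUB r1<-Add1 | r0:Mul1,r1:Add1,r2:-1,r3:-2,r4:Add2
c9: stall | r0:Mul1,r1:Add1,r2:-1,r3:-2,r4:Add2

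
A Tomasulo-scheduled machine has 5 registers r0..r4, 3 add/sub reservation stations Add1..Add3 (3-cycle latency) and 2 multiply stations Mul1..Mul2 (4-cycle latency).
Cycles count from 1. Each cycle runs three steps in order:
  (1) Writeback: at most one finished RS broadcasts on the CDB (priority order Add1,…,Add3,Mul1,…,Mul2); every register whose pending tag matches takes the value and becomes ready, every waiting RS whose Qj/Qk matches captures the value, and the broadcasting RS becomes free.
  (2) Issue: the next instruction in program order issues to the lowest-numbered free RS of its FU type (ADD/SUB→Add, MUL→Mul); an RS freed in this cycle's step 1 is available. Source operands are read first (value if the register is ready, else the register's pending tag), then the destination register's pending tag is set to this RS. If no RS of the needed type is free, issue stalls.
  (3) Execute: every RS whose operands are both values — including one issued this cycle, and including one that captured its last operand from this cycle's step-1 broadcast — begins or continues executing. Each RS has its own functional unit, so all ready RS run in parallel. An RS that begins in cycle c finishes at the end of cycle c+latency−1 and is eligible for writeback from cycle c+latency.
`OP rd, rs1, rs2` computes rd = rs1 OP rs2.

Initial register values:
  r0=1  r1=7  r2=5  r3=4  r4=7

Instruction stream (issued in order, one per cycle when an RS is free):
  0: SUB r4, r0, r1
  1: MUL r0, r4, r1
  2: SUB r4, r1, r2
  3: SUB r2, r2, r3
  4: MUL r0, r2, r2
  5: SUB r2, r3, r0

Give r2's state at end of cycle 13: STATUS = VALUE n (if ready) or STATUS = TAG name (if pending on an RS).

STATUS = TAG Add2

  c1: issue SUB r4<-Add1  regs: r0:1,r1:7,r2:5,r3:4,r4:Add1
  c2: issue MUL r0<-Mul1  regs: r0:Mul1,r1:7,r2:5,r3:4,r4:Add1
  c3: issue SUB r4<-Add2  regs: r0:Mul1,r1:7,r2:5,r3:4,r4:Add2
  c4: CDB Add1=-6; issue SUB r2<-Add1  regs: r0:Mul1,r1:7,r2:Add1,r3:4,r4:Add2
  c5: issue MUL r0<-Mul2  regs: r0:Mul2,r1:7,r2:Add1,r3:4,r4:Add2
  c6: CDB Add2=2; issue SUB r2<-Add2  regs: r0:Mul2,r1:7,r2:Add2,r3:4,r4:2
  c7: CDB Add1=1  regs: r0:Mul2,r1:7,r2:Add2,r3:4,r4:2
  c8: CDB Mul1=-42  regs: r0:Mul2,r1:7,r2:Add2,r3:4,r4:2
  c9: -  regs: r0:Mul2,r1:7,r2:Add2,r3:4,r4:2
  c10: -  regs: r0:Mul2,r1:7,r2:Add2,r3:4,r4:2
  c11: CDB Mul2=1  regs: r0:1,r1:7,r2:Add2,r3:4,r4:2
  c12: -  regs: r0:1,r1:7,r2:Add2,r3:4,r4:2
  c13: -  regs: r0:1,r1:7,r2:Add2,r3:4,r4:2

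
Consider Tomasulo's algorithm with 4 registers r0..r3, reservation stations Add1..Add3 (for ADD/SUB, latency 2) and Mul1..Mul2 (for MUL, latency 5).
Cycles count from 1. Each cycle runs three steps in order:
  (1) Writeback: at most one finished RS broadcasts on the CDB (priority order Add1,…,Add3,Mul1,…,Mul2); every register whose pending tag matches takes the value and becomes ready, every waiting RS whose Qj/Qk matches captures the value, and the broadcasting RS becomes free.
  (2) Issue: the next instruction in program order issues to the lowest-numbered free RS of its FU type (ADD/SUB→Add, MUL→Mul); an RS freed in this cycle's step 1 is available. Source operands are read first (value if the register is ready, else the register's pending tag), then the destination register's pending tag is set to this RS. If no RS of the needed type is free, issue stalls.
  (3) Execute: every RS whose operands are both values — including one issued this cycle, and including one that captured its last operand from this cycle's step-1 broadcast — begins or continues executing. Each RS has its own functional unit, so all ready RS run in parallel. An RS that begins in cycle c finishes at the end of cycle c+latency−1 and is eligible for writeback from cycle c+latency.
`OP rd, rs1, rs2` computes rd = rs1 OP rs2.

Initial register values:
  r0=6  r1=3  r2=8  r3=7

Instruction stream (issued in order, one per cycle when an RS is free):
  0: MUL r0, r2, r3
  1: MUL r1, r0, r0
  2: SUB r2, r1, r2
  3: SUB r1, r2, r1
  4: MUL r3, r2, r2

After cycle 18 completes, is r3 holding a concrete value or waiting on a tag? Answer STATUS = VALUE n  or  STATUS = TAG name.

STATUS = VALUE 9784384

cycle 1: issue MUL r0<-Mul1 // r0:Mul1,r1:3,r2:8,r3:7
cycle 2: issue MUL r1<-Mul2 // r0:Mul1,r1:Mul2,r2:8,r3:7
cycle 3: issue SUB r2<-Add1 // r0:Mul1,r1:Mul2,r2:Add1,r3:7
cycle 4: issue SUB r1<-Add2 // r0:Mul1,r1:Add2,r2:Add1,r3:7
cycle 5: stall // r0:Mul1,r1:Add2,r2:Add1,r3:7
cycle 6: CDB Mul1=56; issue MUL r3<-Mul1 // r0:56,r1:Add2,r2:Add1,r3:Mul1
cycle 7: - // r0:56,r1:Add2,r2:Add1,r3:Mul1
cycle 8: - // r0:56,r1:Add2,r2:Add1,r3:Mul1
cycle 9: - // r0:56,r1:Add2,r2:Add1,r3:Mul1
cycle 10: - // r0:56,r1:Add2,r2:Add1,r3:Mul1
cycle 11: CDB Mul2=3136 // r0:56,r1:Add2,r2:Add1,r3:Mul1
cycle 12: - // r0:56,r1:Add2,r2:Add1,r3:Mul1
cycle 13: CDB Add1=3128 // r0:56,r1:Add2,r2:3128,r3:Mul1
cycle 14: - // r0:56,r1:Add2,r2:3128,r3:Mul1
cycle 15: CDB Add2=-8 // r0:56,r1:-8,r2:3128,r3:Mul1
cycle 16: - // r0:56,r1:-8,r2:3128,r3:Mul1
cycle 17: - // r0:56,r1:-8,r2:3128,r3:Mul1
cycle 18: CDB Mul1=9784384 // r0:56,r1:-8,r2:3128,r3:9784384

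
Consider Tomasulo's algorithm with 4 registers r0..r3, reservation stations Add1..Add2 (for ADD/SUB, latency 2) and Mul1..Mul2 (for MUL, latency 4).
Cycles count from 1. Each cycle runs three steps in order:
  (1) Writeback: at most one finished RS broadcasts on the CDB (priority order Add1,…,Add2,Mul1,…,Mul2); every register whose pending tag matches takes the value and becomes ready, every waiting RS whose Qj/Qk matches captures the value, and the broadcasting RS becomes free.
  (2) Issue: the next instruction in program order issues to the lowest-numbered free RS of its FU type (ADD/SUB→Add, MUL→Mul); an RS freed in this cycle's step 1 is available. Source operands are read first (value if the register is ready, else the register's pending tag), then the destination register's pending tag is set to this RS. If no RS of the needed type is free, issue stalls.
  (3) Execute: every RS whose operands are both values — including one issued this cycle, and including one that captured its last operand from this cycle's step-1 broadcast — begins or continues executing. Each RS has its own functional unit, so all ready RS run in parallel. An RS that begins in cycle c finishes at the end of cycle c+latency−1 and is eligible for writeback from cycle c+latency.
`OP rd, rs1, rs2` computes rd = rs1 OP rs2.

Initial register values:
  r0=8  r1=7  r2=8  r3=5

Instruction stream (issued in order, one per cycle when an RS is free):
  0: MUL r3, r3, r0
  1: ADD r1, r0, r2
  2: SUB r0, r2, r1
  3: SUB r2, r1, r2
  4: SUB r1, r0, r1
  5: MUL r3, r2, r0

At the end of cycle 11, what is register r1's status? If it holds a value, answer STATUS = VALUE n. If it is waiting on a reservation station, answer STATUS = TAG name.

STATUS = VALUE -24

  c1: issue MUL r3<-Mul1  regs: r0:8,r1:7,r2:8,r3:Mul1
  c2: issue ADD r1<-Add1  regs: r0:8,r1:Add1,r2:8,r3:Mul1
  c3: issue SUB r0<-Add2  regs: r0:Add2,r1:Add1,r2:8,r3:Mul1
  c4: CDB Add1=16; issue SUB r2<-Add1  regs: r0:Add2,r1:16,r2:Add1,r3:Mul1
  c5: CDB Mul1=40; stall  regs: r0:Add2,r1:16,r2:Add1,r3:40
  c6: CDB Add1=8; issue SUB r1<-Add1  regs: r0:Add2,r1:Add1,r2:8,r3:40
  c7: CDB Add2=-8; issue MUL r3<-Mul1  regs: r0:-8,r1:Add1,r2:8,r3:Mul1
  c8: -  regs: r0:-8,r1:Add1,r2:8,r3:Mul1
  c9: CDB Add1=-24  regs: r0:-8,r1:-24,r2:8,r3:Mul1
  c10: -  regs: r0:-8,r1:-24,r2:8,r3:Mul1
  c11: CDB Mul1=-64  regs: r0:-8,r1:-24,r2:8,r3:-64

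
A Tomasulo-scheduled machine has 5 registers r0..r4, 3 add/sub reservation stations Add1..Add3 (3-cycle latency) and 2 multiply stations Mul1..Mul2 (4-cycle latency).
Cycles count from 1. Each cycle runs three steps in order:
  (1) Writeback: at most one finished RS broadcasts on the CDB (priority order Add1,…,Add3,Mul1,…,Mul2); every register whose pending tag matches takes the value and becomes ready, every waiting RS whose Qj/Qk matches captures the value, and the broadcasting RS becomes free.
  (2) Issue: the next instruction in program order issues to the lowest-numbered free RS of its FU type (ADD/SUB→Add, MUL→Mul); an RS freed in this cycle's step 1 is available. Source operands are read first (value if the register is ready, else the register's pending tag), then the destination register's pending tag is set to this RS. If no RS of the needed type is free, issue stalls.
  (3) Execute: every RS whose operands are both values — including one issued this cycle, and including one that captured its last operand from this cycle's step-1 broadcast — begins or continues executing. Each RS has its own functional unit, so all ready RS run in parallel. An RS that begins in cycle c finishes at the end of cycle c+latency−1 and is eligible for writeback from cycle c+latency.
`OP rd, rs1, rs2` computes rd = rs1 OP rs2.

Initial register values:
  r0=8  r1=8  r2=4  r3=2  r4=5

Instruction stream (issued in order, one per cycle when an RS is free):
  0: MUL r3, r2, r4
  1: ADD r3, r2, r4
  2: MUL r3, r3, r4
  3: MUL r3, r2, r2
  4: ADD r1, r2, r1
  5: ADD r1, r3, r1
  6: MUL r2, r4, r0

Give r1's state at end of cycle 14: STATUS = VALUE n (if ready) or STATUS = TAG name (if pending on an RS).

cycle 1: issue MUL r3<-Mul1 // r0:8,r1:8,r2:4,r3:Mul1,r4:5
cycle 2: issue ADD r3<-Add1 // r0:8,r1:8,r2:4,r3:Add1,r4:5
cycle 3: issue MUL r3<-Mul2 // r0:8,r1:8,r2:4,r3:Mul2,r4:5
cycle 4: stall // r0:8,r1:8,r2:4,r3:Mul2,r4:5
cycle 5: CDB Add1=9; stall // r0:8,r1:8,r2:4,r3:Mul2,r4:5
cycle 6: CDB Mul1=20; issue MUL r3<-Mul1 // r0:8,r1:8,r2:4,r3:Mul1,r4:5
cycle 7: issue ADD r1<-Add1 // r0:8,r1:Add1,r2:4,r3:Mul1,r4:5
cycle 8: issue ADD r1<-Add2 // r0:8,r1:Add2,r2:4,r3:Mul1,r4:5
cycle 9: CDB Mul2=45; issue MUL r2<-Mul2 // r0:8,r1:Add2,r2:Mul2,r3:Mul1,r4:5
cycle 10: CDB Add1=12 // r0:8,r1:Add2,r2:Mul2,r3:Mul1,r4:5
cycle 11: CDB Mul1=16 // r0:8,r1:Add2,r2:Mul2,r3:16,r4:5
cycle 12: - // r0:8,r1:Add2,r2:Mul2,r3:16,r4:5
cycle 13: CDB Mul2=40 // r0:8,r1:Add2,r2:40,r3:16,r4:5
cycle 14: CDB Add2=28 // r0:8,r1:28,r2:40,r3:16,r4:5

STATUS = VALUE 28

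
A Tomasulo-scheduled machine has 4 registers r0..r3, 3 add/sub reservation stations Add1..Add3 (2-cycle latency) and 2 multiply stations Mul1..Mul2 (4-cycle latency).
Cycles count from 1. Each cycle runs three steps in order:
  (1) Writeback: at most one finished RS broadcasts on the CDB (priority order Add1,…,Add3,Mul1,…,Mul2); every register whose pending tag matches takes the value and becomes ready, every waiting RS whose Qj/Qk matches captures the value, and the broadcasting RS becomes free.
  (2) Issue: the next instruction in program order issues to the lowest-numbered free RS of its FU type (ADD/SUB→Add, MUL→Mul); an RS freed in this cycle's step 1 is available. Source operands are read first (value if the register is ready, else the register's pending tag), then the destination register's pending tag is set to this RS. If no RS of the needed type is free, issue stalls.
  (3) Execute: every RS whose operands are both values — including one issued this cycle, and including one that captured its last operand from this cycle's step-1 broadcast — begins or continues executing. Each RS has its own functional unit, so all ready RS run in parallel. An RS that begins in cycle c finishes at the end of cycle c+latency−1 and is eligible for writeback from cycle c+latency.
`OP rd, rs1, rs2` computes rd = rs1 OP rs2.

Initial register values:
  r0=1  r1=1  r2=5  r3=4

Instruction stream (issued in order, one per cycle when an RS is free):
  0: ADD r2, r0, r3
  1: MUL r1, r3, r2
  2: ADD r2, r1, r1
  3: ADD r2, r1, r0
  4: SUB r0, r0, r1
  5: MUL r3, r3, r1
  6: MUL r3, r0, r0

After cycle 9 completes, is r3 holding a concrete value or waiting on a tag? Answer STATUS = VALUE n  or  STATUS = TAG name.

STATUS = TAG Mul1

cycle 1: issue ADD r2<-Add1 // r0:1,r1:1,r2:Add1,r3:4
cycle 2: issue MUL r1<-Mul1 // r0:1,r1:Mul1,r2:Add1,r3:4
cycle 3: CDB Add1=5; issue ADD r2<-Add1 // r0:1,r1:Mul1,r2:Add1,r3:4
cycle 4: issue ADD r2<-Add2 // r0:1,r1:Mul1,r2:Add2,r3:4
cycle 5: issue SUB r0<-Add3 // r0:Add3,r1:Mul1,r2:Add2,r3:4
cycle 6: issue MUL r3<-Mul2 // r0:Add3,r1:Mul1,r2:Add2,r3:Mul2
cycle 7: CDB Mul1=20; issue MUL r3<-Mul1 // r0:Add3,r1:20,r2:Add2,r3:Mul1
cycle 8: - // r0:Add3,r1:20,r2:Add2,r3:Mul1
cycle 9: CDB Add1=40 // r0:Add3,r1:20,r2:Add2,r3:Mul1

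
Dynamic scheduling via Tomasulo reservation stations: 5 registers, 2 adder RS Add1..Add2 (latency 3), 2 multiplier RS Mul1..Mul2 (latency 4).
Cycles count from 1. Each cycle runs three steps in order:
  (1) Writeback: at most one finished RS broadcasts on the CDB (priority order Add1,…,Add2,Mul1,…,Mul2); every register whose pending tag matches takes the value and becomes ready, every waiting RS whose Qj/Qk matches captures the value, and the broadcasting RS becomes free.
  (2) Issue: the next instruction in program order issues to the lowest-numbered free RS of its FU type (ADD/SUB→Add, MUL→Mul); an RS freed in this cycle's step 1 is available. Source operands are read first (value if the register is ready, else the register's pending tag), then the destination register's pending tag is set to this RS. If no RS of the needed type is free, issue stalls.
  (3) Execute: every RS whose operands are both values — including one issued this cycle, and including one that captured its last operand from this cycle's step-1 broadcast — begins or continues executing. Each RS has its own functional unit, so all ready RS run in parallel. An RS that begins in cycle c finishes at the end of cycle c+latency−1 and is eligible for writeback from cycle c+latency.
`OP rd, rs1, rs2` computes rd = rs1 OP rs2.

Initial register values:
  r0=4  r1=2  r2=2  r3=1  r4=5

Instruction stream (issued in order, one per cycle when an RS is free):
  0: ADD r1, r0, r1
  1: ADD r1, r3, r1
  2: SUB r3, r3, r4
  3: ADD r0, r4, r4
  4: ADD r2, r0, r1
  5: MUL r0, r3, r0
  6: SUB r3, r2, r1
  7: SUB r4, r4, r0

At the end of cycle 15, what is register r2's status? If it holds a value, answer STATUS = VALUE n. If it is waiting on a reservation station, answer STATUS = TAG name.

cycle 1: issue ADD r1<-Add1 // r0:4,r1:Add1,r2:2,r3:1,r4:5
cycle 2: issue ADD r1<-Add2 // r0:4,r1:Add2,r2:2,r3:1,r4:5
cycle 3: stall // r0:4,r1:Add2,r2:2,r3:1,r4:5
cycle 4: CDB Add1=6; issue SUB r3<-Add1 // r0:4,r1:Add2,r2:2,r3:Add1,r4:5
cycle 5: stall // r0:4,r1:Add2,r2:2,r3:Add1,r4:5
cycle 6: stall // r0:4,r1:Add2,r2:2,r3:Add1,r4:5
cycle 7: CDB Add1=-4; issue ADD r0<-Add1 // r0:Add1,r1:Add2,r2:2,r3:-4,r4:5
cycle 8: CDB Add2=7; issue ADD r2<-Add2 // r0:Add1,r1:7,r2:Add2,r3:-4,r4:5
cycle 9: issue MUL r0<-Mul1 // r0:Mul1,r1:7,r2:Add2,r3:-4,r4:5
cycle 10: CDB Add1=10; issue SUB r3<-Add1 // r0:Mul1,r1:7,r2:Add2,r3:Add1,r4:5
cycle 11: stall // r0:Mul1,r1:7,r2:Add2,r3:Add1,r4:5
cycle 12: stall // r0:Mul1,r1:7,r2:Add2,r3:Add1,r4:5
cycle 13: CDB Add2=17; issue SUB r4<-Add2 // r0:Mul1,r1:7,r2:17,r3:Add1,r4:Add2
cycle 14: CDB Mul1=-40 // r0:-40,r1:7,r2:17,r3:Add1,r4:Add2
cycle 15: - // r0:-40,r1:7,r2:17,r3:Add1,r4:Add2

STATUS = VALUE 17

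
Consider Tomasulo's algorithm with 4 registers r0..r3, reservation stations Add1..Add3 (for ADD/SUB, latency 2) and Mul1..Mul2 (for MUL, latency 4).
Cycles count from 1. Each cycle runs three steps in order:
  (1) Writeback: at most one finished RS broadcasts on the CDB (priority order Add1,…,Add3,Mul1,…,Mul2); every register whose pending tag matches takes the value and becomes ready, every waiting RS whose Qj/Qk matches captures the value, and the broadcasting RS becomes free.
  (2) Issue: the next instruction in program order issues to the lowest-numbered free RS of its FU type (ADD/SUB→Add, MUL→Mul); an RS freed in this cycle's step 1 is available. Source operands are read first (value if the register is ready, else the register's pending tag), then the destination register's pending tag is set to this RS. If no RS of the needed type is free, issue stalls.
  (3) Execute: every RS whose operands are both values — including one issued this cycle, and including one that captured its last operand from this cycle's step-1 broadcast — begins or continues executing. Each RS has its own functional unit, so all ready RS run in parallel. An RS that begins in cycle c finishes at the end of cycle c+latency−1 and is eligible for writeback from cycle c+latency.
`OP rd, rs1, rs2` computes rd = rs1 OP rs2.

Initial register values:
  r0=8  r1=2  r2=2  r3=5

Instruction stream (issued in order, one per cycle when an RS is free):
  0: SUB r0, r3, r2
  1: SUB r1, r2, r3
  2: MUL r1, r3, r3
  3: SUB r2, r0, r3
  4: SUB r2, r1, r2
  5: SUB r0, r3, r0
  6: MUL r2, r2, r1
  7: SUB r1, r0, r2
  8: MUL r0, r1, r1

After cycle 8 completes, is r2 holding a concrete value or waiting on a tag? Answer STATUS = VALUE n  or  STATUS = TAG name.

STATUS = TAG Mul1

cycle 1: issue SUB r0<-Add1 // r0:Add1,r1:2,r2:2,r3:5
cycle 2: issue SUB r1<-Add2 // r0:Add1,r1:Add2,r2:2,r3:5
cycle 3: CDB Add1=3; issue MUL r1<-Mul1 // r0:3,r1:Mul1,r2:2,r3:5
cycle 4: CDB Add2=-3; issue SUB r2<-Add1 // r0:3,r1:Mul1,r2:Add1,r3:5
cycle 5: issue SUB r2<-Add2 // r0:3,r1:Mul1,r2:Add2,r3:5
cycle 6: CDB Add1=-2; issue SUB r0<-Add1 // r0:Add1,r1:Mul1,r2:Add2,r3:5
cycle 7: CDB Mul1=25; issue MUL r2<-Mul1 // r0:Add1,r1:25,r2:Mul1,r3:5
cycle 8: CDB Add1=2; issue SUB r1<-Add1 // r0:2,r1:Add1,r2:Mul1,r3:5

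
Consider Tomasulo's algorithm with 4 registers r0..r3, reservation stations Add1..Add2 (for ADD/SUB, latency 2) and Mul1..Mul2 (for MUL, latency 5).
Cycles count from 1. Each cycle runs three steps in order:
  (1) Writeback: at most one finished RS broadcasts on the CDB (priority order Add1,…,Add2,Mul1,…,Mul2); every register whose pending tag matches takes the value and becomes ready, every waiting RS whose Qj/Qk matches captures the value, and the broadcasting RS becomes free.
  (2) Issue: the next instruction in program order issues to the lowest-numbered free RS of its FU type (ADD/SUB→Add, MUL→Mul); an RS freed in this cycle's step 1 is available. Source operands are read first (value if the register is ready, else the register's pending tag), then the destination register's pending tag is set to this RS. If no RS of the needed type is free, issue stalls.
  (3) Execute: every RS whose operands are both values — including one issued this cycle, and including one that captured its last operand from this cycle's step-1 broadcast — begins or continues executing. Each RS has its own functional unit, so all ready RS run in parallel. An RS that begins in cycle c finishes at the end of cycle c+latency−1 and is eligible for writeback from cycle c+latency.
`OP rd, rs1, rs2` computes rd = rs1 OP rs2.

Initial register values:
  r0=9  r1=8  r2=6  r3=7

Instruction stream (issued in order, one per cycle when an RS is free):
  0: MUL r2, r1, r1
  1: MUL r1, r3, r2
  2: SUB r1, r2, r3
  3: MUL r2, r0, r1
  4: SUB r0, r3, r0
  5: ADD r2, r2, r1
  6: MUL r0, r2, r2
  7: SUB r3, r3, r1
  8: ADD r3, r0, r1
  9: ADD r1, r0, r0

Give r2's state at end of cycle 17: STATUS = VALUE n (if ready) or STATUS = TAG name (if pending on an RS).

c1: issue MUL r2<-Mul1 | r0:9,r1:8,r2:Mul1,r3:7
c2: issue MUL r1<-Mul2 | r0:9,r1:Mul2,r2:Mul1,r3:7
c3: issue SUB r1<-Add1 | r0:9,r1:Add1,r2:Mul1,r3:7
c4: stall | r0:9,r1:Add1,r2:Mul1,r3:7
c5: stall | r0:9,r1:Add1,r2:Mul1,r3:7
c6: CDB Mul1=64; issue MUL r2<-Mul1 | r0:9,r1:Add1,r2:Mul1,r3:7
c7: issue SUB r0<-Add2 | r0:Add2,r1:Add1,r2:Mul1,r3:7
c8: CDB Add1=57; issue ADD r2<-Add1 | r0:Add2,r1:57,r2:Add1,r3:7
c9: CDB Add2=-2; stall | r0:-2,r1:57,r2:Add1,r3:7
c10: stall | r0:-2,r1:57,r2:Add1,r3:7
c11: CDB Mul2=448; issue MUL r0<-Mul2 | r0:Mul2,r1:57,r2:Add1,r3:7
c12: issue SUB r3<-Add2 | r0:Mul2,r1:57,r2:Add1,r3:Add2
c13: CDB Mul1=513; stall | r0:Mul2,r1:57,r2:Add1,r3:Add2
c14: CDB Add2=-50; issue ADD r3<-Add2 | r0:Mul2,r1:57,r2:Add1,r3:Add2
c15: CDB Add1=570; issue ADD r1<-Add1 | r0:Mul2,r1:Add1,r2:570,r3:Add2
c16: - | r0:Mul2,r1:Add1,r2:570,r3:Add2
c17: - | r0:Mul2,r1:Add1,r2:570,r3:Add2

STATUS = VALUE 570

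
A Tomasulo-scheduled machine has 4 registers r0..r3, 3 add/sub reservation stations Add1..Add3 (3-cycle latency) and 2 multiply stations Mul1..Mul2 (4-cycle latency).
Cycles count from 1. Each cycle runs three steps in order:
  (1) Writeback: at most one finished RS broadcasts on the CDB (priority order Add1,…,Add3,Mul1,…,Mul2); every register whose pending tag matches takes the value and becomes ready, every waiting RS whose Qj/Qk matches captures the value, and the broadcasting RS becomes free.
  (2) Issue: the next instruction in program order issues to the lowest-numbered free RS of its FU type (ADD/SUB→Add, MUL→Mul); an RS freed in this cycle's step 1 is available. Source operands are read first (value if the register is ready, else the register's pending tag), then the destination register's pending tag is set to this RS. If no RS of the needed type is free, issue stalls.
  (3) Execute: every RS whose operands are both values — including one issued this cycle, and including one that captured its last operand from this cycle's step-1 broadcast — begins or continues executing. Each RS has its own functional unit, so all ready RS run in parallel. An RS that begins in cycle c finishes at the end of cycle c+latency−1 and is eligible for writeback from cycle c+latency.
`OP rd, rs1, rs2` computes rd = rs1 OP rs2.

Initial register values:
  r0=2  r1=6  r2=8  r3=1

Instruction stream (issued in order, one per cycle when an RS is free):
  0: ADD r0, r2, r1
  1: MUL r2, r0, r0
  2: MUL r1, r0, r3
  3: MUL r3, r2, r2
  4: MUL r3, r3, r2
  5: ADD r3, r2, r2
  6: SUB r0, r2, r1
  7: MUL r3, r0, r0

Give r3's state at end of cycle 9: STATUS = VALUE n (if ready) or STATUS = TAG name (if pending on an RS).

STATUS = TAG Mul2

c1: issue ADD r0<-Add1 | r0:Add1,r1:6,r2:8,r3:1
c2: issue MUL r2<-Mul1 | r0:Add1,r1:6,r2:Mul1,r3:1
c3: issue MUL r1<-Mul2 | r0:Add1,r1:Mul2,r2:Mul1,r3:1
c4: CDB Add1=14; stall | r0:14,r1:Mul2,r2:Mul1,r3:1
c5: stall | r0:14,r1:Mul2,r2:Mul1,r3:1
c6: stall | r0:14,r1:Mul2,r2:Mul1,r3:1
c7: stall | r0:14,r1:Mul2,r2:Mul1,r3:1
c8: CDB Mul1=196; issue MUL r3<-Mul1 | r0:14,r1:Mul2,r2:196,r3:Mul1
c9: CDB Mul2=14; issue MUL r3<-Mul2 | r0:14,r1:14,r2:196,r3:Mul2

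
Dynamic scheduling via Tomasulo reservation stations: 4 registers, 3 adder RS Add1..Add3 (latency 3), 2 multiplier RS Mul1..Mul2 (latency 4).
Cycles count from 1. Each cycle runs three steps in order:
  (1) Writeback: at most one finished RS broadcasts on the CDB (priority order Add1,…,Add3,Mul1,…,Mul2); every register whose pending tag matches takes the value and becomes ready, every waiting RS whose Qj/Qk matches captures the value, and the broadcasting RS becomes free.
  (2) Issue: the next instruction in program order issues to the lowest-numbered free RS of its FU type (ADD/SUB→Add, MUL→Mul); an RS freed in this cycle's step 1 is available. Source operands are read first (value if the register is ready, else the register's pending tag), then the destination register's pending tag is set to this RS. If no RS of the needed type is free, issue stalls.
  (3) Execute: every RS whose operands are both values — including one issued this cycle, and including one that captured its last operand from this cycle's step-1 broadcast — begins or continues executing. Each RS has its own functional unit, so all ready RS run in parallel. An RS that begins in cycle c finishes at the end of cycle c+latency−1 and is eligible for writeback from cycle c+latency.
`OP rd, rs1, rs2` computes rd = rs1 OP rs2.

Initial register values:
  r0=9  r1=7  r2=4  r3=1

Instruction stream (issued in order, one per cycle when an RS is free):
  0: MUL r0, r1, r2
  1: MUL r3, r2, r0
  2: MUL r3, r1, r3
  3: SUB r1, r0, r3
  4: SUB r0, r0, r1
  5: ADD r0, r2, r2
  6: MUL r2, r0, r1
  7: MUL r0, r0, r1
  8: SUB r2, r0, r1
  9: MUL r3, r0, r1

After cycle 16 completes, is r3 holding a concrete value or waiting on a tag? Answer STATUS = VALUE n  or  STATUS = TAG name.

  c1: issue MUL r0<-Mul1  regs: r0:Mul1,r1:7,r2:4,r3:1
  c2: issue MUL r3<-Mul2  regs: r0:Mul1,r1:7,r2:4,r3:Mul2
  c3: stall  regs: r0:Mul1,r1:7,r2:4,r3:Mul2
  c4: stall  regs: r0:Mul1,r1:7,r2:4,r3:Mul2
  c5: CDB Mul1=28; issue MUL r3<-Mul1  regs: r0:28,r1:7,r2:4,r3:Mul1
  c6: issue SUB r1<-Add1  regs: r0:28,r1:Add1,r2:4,r3:Mul1
  c7: issue SUB r0<-Add2  regs: r0:Add2,r1:Add1,r2:4,r3:Mul1
  c8: issue ADD r0<-Add3  regs: r0:Add3,r1:Add1,r2:4,r3:Mul1
  c9: CDB Mul2=112; issue MUL r2<-Mul2  regs: r0:Add3,r1:Add1,r2:Mul2,r3:Mul1
  c10: stall  regs: r0:Add3,r1:Add1,r2:Mul2,r3:Mul1
  c11: CDB Add3=8; stall  regs: r0:8,r1:Add1,r2:Mul2,r3:Mul1
  c12: stall  regs: r0:8,r1:Add1,r2:Mul2,r3:Mul1
  c13: CDB Mul1=784; issue MUL r0<-Mul1  regs: r0:Mul1,r1:Add1,r2:Mul2,r3:784
  c14: issue SUB r2<-Add3  regs: r0:Mul1,r1:Add1,r2:Add3,r3:784
  c15: stall  regs: r0:Mul1,r1:Add1,r2:Add3,r3:784
  c16: CDB Add1=-756; stall  regs: r0:Mul1,r1:-756,r2:Add3,r3:784

STATUS = VALUE 784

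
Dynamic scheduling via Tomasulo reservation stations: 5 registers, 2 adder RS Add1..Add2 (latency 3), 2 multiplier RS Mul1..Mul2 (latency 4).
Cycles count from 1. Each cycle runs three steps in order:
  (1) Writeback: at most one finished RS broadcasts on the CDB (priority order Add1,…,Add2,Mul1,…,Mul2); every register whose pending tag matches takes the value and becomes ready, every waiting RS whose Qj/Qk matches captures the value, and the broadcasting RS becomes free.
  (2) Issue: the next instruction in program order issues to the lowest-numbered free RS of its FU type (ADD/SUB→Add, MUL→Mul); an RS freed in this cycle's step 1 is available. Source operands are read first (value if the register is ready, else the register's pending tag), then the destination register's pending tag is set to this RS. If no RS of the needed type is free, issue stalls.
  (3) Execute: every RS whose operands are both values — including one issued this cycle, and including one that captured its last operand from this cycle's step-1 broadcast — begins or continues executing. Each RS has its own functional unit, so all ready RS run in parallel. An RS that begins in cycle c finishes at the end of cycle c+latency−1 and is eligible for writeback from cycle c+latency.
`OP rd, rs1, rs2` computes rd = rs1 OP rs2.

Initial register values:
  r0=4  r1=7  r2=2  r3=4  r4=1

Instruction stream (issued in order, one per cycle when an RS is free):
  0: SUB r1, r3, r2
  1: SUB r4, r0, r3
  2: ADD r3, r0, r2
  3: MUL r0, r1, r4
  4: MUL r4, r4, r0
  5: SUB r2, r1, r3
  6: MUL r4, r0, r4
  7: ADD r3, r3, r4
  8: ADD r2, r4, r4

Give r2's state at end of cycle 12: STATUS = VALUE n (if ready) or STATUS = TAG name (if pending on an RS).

STATUS = TAG Add2

c1: issue SUB r1<-Add1 | r0:4,r1:Add1,r2:2,r3:4,r4:1
c2: issue SUB r4<-Add2 | r0:4,r1:Add1,r2:2,r3:4,r4:Add2
c3: stall | r0:4,r1:Add1,r2:2,r3:4,r4:Add2
c4: CDB Add1=2; issue ADD r3<-Add1 | r0:4,r1:2,r2:2,r3:Add1,r4:Add2
c5: CDB Add2=0; issue MUL r0<-Mul1 | r0:Mul1,r1:2,r2:2,r3:Add1,r4:0
c6: issue MUL r4<-Mul2 | r0:Mul1,r1:2,r2:2,r3:Add1,r4:Mul2
c7: CDB Add1=6; issue SUB r2<-Add1 | r0:Mul1,r1:2,r2:Add1,r3:6,r4:Mul2
c8: stall | r0:Mul1,r1:2,r2:Add1,r3:6,r4:Mul2
c9: CDB Mul1=0; issue MUL r4<-Mul1 | r0:0,r1:2,r2:Add1,r3:6,r4:Mul1
c10: CDB Add1=-4; issue ADD r3<-Add1 | r0:0,r1:2,r2:-4,r3:Add1,r4:Mul1
c11: issue ADD r2<-Add2 | r0:0,r1:2,r2:Add2,r3:Add1,r4:Mul1
c12: - | r0:0,r1:2,r2:Add2,r3:Add1,r4:Mul1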